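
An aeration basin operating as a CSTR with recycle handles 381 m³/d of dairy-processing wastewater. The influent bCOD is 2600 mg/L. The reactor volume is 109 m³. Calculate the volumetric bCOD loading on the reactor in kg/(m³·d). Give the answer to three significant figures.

Volumetric loading L_v = Q·S₀ / V = 381 × 2600 g/m³ / 109.0 m³ = 9088 g/(m³·d) = 9.088 kg bCOD/(m³·d).

L_v ≈ 9.09 kg bCOD/(m³·d)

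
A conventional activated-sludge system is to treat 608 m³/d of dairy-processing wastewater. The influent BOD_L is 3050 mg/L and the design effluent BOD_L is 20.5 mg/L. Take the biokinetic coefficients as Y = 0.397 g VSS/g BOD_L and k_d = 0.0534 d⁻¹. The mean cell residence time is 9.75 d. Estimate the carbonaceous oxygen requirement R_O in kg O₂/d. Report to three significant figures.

R_O ≈ 1160 kg O₂/d

Y_obs = Y / (1 + k_d θ_c) = 0.397 / (1 + 0.0534 × 9.75) = 0.397 / 1.521 = 0.2611.
Mass of BOD_L removed per day: Q(S₀ − S) = 608 × 3030 g/m³ = 1842 kg/d.
Net sludge production P_X = 0.2611 × 1842 = 480.9 kg VSS/d.
R_O = Q·ΔS − 1.42 P_X = 1842 − 682.8 = 1159 kg O₂/d.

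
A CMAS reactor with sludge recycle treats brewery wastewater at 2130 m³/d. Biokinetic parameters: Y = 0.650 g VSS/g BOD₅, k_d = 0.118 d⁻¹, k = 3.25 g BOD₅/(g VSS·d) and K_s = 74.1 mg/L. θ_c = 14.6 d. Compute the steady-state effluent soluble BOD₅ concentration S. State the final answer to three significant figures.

Effluent substrate depends only on kinetics and SRT: S = K_s(1 + k_d θ_c) / [θ_c(Yk − k_d) − 1] = 74.1 × (1 + 0.118 × 14.6) / [14.6 × (0.650 × 3.25 − 0.118) − 1] = 201.8 / 28.12 = 7.175 mg/L.

S ≈ 7.18 mg/L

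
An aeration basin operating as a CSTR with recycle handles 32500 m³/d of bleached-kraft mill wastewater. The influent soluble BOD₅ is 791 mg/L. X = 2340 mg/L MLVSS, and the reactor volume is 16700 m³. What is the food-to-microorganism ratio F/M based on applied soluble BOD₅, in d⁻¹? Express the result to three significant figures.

F/M ≈ 0.658 d⁻¹

F/M = Q·S₀ / (V·X) = 32500 × 791 / (16700 × 2340) = 0.6579 g soluble BOD₅·(g VSS·d)⁻¹.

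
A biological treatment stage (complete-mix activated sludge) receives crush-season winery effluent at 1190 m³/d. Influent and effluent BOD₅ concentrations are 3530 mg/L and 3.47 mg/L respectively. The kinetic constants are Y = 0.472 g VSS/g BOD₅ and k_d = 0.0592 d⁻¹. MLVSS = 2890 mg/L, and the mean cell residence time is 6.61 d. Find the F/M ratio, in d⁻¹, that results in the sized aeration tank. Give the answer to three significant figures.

F/M ≈ 0.446 d⁻¹

From the SRT design equation V = Y Q (S₀−S) θ_c / [X (1 + k_d θ_c)] = 0.472 × 1190 × (3530 − 3.47) × 6.61 / [2890 × (1 + 0.0592 × 6.61)] = 1.31×10^7 / 4021 = 3256 m³.
F/M = Q·S₀ / (V·X) = 1190 × 3530 / (3256 × 2890) = 0.4464 g BOD₅·(g VSS·d)⁻¹.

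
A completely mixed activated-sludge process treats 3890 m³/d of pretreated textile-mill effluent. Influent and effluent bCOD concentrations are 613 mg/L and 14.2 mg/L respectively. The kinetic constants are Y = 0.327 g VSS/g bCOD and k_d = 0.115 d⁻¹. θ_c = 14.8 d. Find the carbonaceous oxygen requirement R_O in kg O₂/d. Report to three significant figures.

R_O ≈ 1930 kg O₂/d

The observed yield is Y_obs = Y/(1 + k_d·θ_c) = 0.327 / (1 + 0.115 × 14.8) = 0.327 / 2.702 = 0.1210 g VSS per g bCOD removed.
Q·(S₀ − S) = 3890 × (613 − 14.2) × 10⁻³ = 2329 kg/d removed.
P_X = Y_obs·Q·(S₀ − S) = 0.1210 × 2329 = 281.9 kg VSS/d.
R_O = Q·(S₀ − S) − 1.42·P_X = 2329 − 1.42 × 281.9 = 1929 kg O₂/d.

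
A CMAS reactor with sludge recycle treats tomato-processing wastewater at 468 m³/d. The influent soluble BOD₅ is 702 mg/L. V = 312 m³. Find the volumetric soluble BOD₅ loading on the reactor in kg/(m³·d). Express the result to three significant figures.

Volumetric loading L_v = Q·S₀ / V = 468 × 702 g/m³ / 312.0 m³ = 1053 g/(m³·d) = 1.053 kg soluble BOD₅/(m³·d).

L_v ≈ 1.05 kg soluble BOD₅/(m³·d)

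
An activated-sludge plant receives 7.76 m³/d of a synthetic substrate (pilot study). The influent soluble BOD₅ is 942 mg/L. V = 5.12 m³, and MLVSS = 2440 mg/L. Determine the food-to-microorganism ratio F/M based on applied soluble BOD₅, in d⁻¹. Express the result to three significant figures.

F/M ≈ 0.585 d⁻¹

F/M = applied load / biomass = Q·S₀/(V·X) = 7.76 × 942 / (5.120 × 2440) = 0.5851 d⁻¹.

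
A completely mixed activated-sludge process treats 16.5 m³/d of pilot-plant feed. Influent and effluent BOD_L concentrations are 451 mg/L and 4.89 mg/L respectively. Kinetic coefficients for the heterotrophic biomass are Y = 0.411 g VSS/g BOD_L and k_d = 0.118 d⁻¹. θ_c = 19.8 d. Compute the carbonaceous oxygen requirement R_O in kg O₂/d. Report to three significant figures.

Y_obs = Y / (1 + k_d θ_c) = 0.411 / (1 + 0.118 × 19.8) = 0.411 / 3.336 = 0.1232.
ΔS = 451 − 4.89 = 446.1 mg/L, so the substrate removal rate is 16.5 × 446.1/1000 = 7.361 kg BOD_L/d.
Biomass synthesised: P_X = Y_obs × 7.361 = 0.9068 kg VSS/d.
R_O = Q·(S₀ − S) − 1.42·P_X = 7.361 − 1.42 × 0.9068 = 6.073 kg O₂/d.

R_O ≈ 6.07 kg O₂/d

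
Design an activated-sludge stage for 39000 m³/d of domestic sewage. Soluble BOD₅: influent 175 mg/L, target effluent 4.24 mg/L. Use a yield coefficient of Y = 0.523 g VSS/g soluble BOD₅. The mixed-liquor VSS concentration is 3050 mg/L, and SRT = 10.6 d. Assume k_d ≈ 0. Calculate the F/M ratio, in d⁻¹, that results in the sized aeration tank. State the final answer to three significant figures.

With k_d = 0 the design equation reduces to V = Y Q (S₀−S) θ_c / X = 0.523 × 39000 × (175 − 4.24) × 10.6 / 3050 = 12105 m³.
F/M = applied load / biomass = Q·S₀/(V·X) = 39000 × 175 / (12105 × 3050) = 0.1849 d⁻¹.

F/M ≈ 0.185 d⁻¹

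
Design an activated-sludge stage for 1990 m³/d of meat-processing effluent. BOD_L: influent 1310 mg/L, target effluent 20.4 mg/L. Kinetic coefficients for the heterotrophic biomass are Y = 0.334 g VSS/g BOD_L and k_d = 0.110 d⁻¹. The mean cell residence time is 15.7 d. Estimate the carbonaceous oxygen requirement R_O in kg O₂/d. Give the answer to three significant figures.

The observed yield is Y_obs = Y/(1 + k_d·θ_c) = 0.334 / (1 + 0.110 × 15.7) = 0.334 / 2.727 = 0.1225 g VSS per g BOD_L removed.
ΔS = 1310 − 20.4 = 1290 mg/L, so the substrate removal rate is 1990 × 1290/1000 = 2566 kg BOD_L/d.
Biomass synthesised: P_X = Y_obs × 2566 = 314.3 kg VSS/d.
R_O = Q·ΔS − 1.42 P_X = 2566 − 446.3 = 2120 kg O₂/d.

R_O ≈ 2120 kg O₂/d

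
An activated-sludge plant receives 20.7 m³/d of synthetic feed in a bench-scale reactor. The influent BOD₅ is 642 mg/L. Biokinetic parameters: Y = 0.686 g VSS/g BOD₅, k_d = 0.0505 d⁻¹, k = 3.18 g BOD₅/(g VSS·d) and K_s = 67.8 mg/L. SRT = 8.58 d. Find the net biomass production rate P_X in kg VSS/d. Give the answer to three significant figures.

For a completely mixed reactor with recycle the Lawrence–McCarty relation gives S = K_s·(1 + k_d·θ_c) / [θ_c·(Y·k − k_d) − 1] = 67.8 × (1 + 0.0505 × 8.58) / [8.58 × (0.686 × 3.18 − 0.0505) − 1] = 97.18 / 17.28 = 5.622 mg/L.
The observed yield is Y_obs = Y/(1 + k_d·θ_c) = 0.686 / (1 + 0.0505 × 8.58) = 0.686 / 1.433 = 0.4786 g VSS per g BOD₅ removed.
ΔS = 642 − 5.62 = 636.4 mg/L, so the substrate removal rate is 20.7 × 636.4/1000 = 13.17 kg BOD₅/d.
Net biomass production P_X = Y_obs × Q·(S₀ − S) = 0.4786 × 13.17 = 6.305 kg VSS/d.

P_X ≈ 6.30 kg VSS/d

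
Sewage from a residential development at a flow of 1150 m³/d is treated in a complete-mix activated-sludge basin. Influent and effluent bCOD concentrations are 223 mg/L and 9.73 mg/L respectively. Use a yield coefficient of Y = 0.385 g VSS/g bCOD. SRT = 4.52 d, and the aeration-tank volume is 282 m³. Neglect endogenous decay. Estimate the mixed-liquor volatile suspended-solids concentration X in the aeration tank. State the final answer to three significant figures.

X = Y·Q·ΔS·θ_c / V = 0.385 × 1150 × (223 − 9.73) × 4.52 / 282 = 1513 mg/L.

X ≈ 1510 mg/L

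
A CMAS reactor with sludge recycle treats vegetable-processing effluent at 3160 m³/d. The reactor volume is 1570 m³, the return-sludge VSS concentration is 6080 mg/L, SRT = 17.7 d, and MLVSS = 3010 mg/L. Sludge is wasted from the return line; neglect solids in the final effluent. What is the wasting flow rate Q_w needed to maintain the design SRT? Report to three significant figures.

θ_c = V·X/(Q_w·X_r) when wasting from the recycle, so Q_w = V·X/(θ_c·X_r) = 1570 × 3010 / (17.7 × 6080) = 43.91 m³/d.

Q_w ≈ 43.9 m³/d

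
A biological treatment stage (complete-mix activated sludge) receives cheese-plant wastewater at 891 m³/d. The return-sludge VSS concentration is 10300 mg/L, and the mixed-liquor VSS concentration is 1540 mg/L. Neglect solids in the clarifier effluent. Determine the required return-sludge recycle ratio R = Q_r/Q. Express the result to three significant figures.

R ≈ 0.176

Solids balance on the clarifier gives (1+R)X = R·X_r, so R = X/(X_r − X) = 1540 / (10300 − 1540) = 0.1758.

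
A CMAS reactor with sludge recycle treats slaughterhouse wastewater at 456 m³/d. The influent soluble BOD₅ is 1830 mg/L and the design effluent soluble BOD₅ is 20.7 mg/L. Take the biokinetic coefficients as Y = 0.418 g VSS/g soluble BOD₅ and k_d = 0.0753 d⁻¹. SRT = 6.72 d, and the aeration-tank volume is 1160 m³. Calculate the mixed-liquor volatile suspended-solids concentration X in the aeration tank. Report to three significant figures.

X ≈ 1330 mg/L

From V·X·(1 + k_d·θ_c) = Y·Q·(S₀ − S)·θ_c: X = 0.418 × 456 × (1830 − 20.7) × 6.72 / [1160 × (1 + 0.0753 × 6.72)] = 1327 mg/L.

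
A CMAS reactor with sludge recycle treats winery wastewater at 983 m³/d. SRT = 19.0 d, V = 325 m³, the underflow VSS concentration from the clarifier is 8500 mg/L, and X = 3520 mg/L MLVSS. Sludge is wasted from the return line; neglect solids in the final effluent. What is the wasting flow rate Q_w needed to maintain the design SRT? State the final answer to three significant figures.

Q_w ≈ 7.08 m³/d

Wasting from the return line (neglecting effluent solids): Q_w = V·X / (θ_c·X_r) = 325.0 × 3520 / (19.0 × 8500) = 7.084 m³/d.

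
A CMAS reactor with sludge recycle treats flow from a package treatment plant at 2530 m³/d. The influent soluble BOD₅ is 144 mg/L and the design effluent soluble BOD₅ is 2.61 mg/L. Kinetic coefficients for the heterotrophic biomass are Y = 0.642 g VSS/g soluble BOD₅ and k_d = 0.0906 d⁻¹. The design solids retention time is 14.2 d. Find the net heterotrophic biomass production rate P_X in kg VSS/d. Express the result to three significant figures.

The observed yield is Y_obs = Y/(1 + k_d·θ_c) = 0.642 / (1 + 0.0906 × 14.2) = 0.642 / 2.287 = 0.2808 g VSS per g soluble BOD₅ removed.
ΔS = 144 − 2.61 = 141.4 mg/L, so the substrate removal rate is 2530 × 141.4/1000 = 357.7 kg soluble BOD₅/d.
Net biomass production P_X = Y_obs × Q·(S₀ − S) = 0.2808 × 357.7 = 100.4 kg VSS/d.

P_X ≈ 100 kg VSS/d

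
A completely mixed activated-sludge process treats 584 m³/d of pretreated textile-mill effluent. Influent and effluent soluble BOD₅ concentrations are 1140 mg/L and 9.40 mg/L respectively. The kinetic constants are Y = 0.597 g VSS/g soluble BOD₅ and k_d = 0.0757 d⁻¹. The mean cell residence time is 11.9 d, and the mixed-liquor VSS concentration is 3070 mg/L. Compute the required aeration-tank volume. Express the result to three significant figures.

Steady-state biomass mass balance: V·X·(1 + k_d·θ_c) = Y·Q·(S₀ − S)·θ_c, so V = 0.597 × 584 × (1140 − 9.40) × 11.9 / [3070 × (1 + 0.0757 × 11.9)] = 4.69×10^6 / 5836 = 803.8 m³.

V ≈ 804 m³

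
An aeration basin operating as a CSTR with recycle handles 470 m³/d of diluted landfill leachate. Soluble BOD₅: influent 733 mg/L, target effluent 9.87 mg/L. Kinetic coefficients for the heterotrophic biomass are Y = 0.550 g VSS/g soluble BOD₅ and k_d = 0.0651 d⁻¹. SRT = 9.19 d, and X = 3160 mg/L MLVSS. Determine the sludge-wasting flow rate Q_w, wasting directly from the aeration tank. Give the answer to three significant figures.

Rearranging the biomass balance for a CMAS with decay, V = Y·Q·ΔS·θ_c / [X·(1+k_d θ_c)] = 0.550 × 470 × (733 − 9.87) × 9.19 / [3160 × (1 + 0.0651 × 9.19)] = 1.72×10^6 / 5051 = 340.1 m³.
With mixed-liquor wasting, θ_c = V/Q_w, so Q_w = V/θ_c = 340.1/9.19 = 37.01 m³/d.

Q_w ≈ 37.0 m³/d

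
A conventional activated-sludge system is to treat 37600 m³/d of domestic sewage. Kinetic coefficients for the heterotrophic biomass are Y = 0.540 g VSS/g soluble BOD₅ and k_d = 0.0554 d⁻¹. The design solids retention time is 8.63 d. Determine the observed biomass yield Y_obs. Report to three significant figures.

Observed yield with endogenous decay: Y_obs = Y / (1 + k_d·θ_c) = 0.540 / (1 + 0.0554 × 8.63) = 0.540 / 1.478 = 0.3653 g VSS/g soluble BOD₅.

Y_obs ≈ 0.365 g VSS/g soluble BOD₅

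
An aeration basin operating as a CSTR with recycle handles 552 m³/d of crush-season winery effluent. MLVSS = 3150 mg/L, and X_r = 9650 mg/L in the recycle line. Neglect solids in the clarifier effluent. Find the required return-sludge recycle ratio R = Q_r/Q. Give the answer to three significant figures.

R ≈ 0.485

Mass balance around the secondary clarifier (neglecting effluent solids): R = X / (X_r − X) = 3150 / (9650 − 3150) = 0.4846.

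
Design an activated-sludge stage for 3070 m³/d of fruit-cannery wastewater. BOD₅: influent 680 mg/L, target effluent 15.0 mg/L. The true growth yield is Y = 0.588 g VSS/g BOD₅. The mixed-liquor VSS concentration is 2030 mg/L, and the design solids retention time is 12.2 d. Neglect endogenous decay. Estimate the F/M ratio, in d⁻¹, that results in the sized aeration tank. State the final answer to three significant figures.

F/M ≈ 0.143 d⁻¹

V·X = Y·Q·ΔS·θ_c gives V = 0.588 × 3070 × (680 − 15.0) × 12.2 / 2030 = 7214 m³.
F/M = Q·S₀ / (V·X) = 3070 × 680 / (7214 × 2030) = 0.1425 g BOD₅·(g VSS·d)⁻¹.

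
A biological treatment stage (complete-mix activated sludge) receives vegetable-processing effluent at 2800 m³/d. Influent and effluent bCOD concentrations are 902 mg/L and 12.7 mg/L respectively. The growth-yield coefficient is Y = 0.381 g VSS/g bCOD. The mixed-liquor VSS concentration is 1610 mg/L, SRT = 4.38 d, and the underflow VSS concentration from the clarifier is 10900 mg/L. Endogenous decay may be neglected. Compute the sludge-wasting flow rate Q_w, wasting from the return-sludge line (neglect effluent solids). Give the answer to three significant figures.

With k_d = 0 the design equation reduces to V = Y Q (S₀−S) θ_c / X = 0.381 × 2800 × (902 − 12.7) × 4.38 / 1610 = 2581 m³.
θ_c = V·X/(Q_w·X_r) when wasting from the recycle, so Q_w = V·X/(θ_c·X_r) = 2581 × 1610 / (4.38 × 10900) = 87.04 m³/d.

Q_w ≈ 87.0 m³/d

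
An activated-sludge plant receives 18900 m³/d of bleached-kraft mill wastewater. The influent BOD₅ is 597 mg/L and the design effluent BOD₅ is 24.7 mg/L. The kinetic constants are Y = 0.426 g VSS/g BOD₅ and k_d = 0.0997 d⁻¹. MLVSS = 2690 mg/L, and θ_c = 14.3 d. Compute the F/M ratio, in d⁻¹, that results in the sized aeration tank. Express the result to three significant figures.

Rearranging the biomass balance for a CMAS with decay, V = Y·Q·ΔS·θ_c / [X·(1+k_d θ_c)] = 0.426 × 18900 × (597 − 24.7) × 14.3 / [2690 × (1 + 0.0997 × 14.3)] = 6.59×10^7 / 6525 = 10098 m³.
Food-to-microorganism ratio F/M = Q S₀ / (V X) = 18900 × 597 / (10098 × 2690) = 0.4154 d⁻¹.

F/M ≈ 0.415 d⁻¹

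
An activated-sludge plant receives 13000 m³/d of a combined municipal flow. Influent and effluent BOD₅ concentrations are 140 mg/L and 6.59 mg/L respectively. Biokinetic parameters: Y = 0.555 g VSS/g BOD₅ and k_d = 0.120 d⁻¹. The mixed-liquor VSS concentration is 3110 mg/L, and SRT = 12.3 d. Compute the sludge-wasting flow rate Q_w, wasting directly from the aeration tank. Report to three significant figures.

Q_w ≈ 125 m³/d

From the SRT design equation V = Y Q (S₀−S) θ_c / [X (1 + k_d θ_c)] = 0.555 × 13000 × (140 − 6.59) × 12.3 / [3110 × (1 + 0.120 × 12.3)] = 1.18×10^7 / 7700 = 1538 m³.
For wasting at MLVSS concentration, Q_w = V/θ_c = 1538/12.3 = 125.0 m³/d.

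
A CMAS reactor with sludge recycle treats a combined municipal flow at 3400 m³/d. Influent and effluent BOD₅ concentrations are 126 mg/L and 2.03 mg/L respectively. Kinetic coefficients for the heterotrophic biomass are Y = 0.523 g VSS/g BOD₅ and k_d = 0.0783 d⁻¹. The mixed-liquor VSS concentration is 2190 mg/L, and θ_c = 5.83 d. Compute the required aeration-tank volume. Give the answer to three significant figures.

V ≈ 403 m³

Steady-state biomass mass balance: V·X·(1 + k_d·θ_c) = Y·Q·(S₀ − S)·θ_c, so V = 0.523 × 3400 × (126 − 2.03) × 5.83 / [2190 × (1 + 0.0783 × 5.83)] = 1.29×10^6 / 3190 = 402.9 m³.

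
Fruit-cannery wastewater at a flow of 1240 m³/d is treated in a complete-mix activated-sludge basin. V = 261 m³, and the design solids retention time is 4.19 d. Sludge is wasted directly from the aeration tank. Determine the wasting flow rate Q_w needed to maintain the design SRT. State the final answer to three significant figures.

Q_w ≈ 62.3 m³/d

Wasting from the aeration tank: Q_w = V / θ_c = 261.0 / 4.19 = 62.29 m³/d.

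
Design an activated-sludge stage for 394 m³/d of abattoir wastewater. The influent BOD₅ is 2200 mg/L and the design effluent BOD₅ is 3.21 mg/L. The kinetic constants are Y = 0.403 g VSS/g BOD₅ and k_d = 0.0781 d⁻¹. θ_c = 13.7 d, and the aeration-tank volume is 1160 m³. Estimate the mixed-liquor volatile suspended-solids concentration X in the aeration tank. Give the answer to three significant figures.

X ≈ 1990 mg/L

From V·X·(1 + k_d·θ_c) = Y·Q·(S₀ − S)·θ_c: X = 0.403 × 394 × (2200 − 3.21) × 13.7 / [1160 × (1 + 0.0781 × 13.7)] = 1990 mg/L.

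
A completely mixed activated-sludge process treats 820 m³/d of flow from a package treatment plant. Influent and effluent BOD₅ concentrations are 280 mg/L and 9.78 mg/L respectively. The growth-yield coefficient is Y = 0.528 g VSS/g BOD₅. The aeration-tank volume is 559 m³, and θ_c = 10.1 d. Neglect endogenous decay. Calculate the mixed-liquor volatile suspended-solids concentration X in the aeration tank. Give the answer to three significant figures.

X = Y·Q·ΔS·θ_c / V = 0.528 × 820 × (280 − 9.78) × 10.1 / 559 = 2114 mg/L.

X ≈ 2110 mg/L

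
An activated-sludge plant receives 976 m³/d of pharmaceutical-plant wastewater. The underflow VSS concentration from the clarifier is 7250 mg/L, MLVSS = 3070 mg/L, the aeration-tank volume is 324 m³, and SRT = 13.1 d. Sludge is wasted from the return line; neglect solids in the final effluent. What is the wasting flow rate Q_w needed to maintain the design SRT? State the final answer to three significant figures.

Q_w ≈ 10.5 m³/d

Wasting from the return line (neglecting effluent solids): Q_w = V·X / (θ_c·X_r) = 324.0 × 3070 / (13.1 × 7250) = 10.47 m³/d.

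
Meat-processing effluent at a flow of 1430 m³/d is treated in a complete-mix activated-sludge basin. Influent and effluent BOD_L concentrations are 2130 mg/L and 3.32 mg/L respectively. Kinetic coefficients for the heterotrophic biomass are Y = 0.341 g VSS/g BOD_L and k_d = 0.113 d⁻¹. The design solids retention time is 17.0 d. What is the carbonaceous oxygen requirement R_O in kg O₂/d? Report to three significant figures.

R_O ≈ 2540 kg O₂/d

The observed yield is Y_obs = Y/(1 + k_d·θ_c) = 0.341 / (1 + 0.113 × 17.0) = 0.341 / 2.921 = 0.1167 g VSS per g BOD_L removed.
ΔS = 2130 − 3.32 = 2127 mg/L, so the substrate removal rate is 1430 × 2127/1000 = 3041 kg BOD_L/d.
Net sludge production P_X = 0.1167 × 3041 = 355.0 kg VSS/d.
Carbonaceous O₂ demand = substrate oxidised − cell-mass equivalent = 3041 − 1.42 × 355.0 = 2537 kg O₂/d.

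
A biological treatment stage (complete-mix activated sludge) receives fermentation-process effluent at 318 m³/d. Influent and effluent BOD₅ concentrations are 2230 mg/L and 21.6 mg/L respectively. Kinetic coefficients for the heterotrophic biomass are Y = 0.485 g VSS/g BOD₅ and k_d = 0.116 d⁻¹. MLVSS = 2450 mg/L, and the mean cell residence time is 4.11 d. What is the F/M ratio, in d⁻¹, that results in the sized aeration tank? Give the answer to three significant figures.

Rearranging the biomass balance for a CMAS with decay, V = Y·Q·ΔS·θ_c / [X·(1+k_d θ_c)] = 0.485 × 318 × (2230 − 21.6) × 4.11 / [2450 × (1 + 0.116 × 4.11)] = 1.4×10^6 / 3618 = 386.9 m³.
F/M = Q·S₀ / (V·X) = 318 × 2230 / (386.9 × 2450) = 0.7481 g BOD₅·(g VSS·d)⁻¹.

F/M ≈ 0.748 d⁻¹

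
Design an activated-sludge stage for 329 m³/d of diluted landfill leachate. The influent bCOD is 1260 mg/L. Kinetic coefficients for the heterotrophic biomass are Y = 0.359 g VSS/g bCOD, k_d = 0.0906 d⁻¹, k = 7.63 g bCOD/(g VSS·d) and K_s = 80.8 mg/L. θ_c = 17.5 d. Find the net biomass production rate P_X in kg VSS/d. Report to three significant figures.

P_X ≈ 57.3 kg VSS/d

For a completely mixed reactor with recycle the Lawrence–McCarty relation gives S = K_s·(1 + k_d·θ_c) / [θ_c·(Y·k − k_d) − 1] = 80.8 × (1 + 0.0906 × 17.5) / [17.5 × (0.359 × 7.63 − 0.0906) − 1] = 208.9 / 45.35 = 4.607 mg/L.
The observed yield is Y_obs = Y/(1 + k_d·θ_c) = 0.359 / (1 + 0.0906 × 17.5) = 0.359 / 2.585 = 0.1389 g VSS per g bCOD removed.
Mass of bCOD removed per day: Q(S₀ − S) = 329 × 1255 g/m³ = 413.0 kg/d.
So the net sludge growth is P_X = 0.1389 × 413.0 = 57.35 kg VSS/d.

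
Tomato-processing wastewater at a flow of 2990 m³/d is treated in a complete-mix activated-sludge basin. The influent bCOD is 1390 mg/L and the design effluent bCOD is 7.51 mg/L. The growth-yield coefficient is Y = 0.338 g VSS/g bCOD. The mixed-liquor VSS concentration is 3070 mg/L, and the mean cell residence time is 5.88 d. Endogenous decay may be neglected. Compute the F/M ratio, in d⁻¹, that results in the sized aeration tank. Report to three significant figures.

F/M ≈ 0.506 d⁻¹

Biomass mass balance (decay neglected): V·X = Y·Q·(S₀ − S)·θ_c, so V = 0.338 × 2990 × (1390 − 7.51) × 5.88 / 3070 = 2676 m³.
F/M = Q·S₀ / (V·X) = 2990 × 1390 / (2676 × 3070) = 0.5059 g bCOD·(g VSS·d)⁻¹.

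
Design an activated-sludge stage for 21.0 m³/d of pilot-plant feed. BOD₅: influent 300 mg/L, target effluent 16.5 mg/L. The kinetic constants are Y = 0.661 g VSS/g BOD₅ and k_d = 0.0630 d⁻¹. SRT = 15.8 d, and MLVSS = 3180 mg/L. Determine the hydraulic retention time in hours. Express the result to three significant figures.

Steady-state biomass mass balance: V·X·(1 + k_d·θ_c) = Y·Q·(S₀ − S)·θ_c, so V = 0.661 × 21.0 × (300 − 16.5) × 15.8 / [3180 × (1 + 0.0630 × 15.8)] = 6.22×10^4 / 6345 = 9.799 m³.
τ = V/Q = 9.799/21.0 = 0.4666 d, or 11.20 h.

τ ≈ 11.2 h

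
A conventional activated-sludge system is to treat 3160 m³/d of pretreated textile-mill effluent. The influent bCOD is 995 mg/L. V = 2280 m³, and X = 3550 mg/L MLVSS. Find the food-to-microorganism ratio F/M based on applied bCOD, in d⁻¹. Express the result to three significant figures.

F/M ≈ 0.388 d⁻¹

F/M = Q·S₀ / (V·X) = 3160 × 995 / (2280 × 3550) = 0.3885 g bCOD·(g VSS·d)⁻¹.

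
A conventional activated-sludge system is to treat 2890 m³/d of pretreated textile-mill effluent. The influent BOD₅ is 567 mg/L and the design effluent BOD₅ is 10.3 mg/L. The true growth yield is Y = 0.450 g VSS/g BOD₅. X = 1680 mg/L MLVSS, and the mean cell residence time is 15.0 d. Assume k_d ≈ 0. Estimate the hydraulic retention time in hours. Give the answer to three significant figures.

τ ≈ 53.7 h

Biomass mass balance (decay neglected): V·X = Y·Q·(S₀ − S)·θ_c, so V = 0.450 × 2890 × (567 − 10.3) × 15.0 / 1680 = 6464 m³.
Hydraulic retention time τ = V/Q = 6464 / 2890 = 2.237 d = 53.68 h.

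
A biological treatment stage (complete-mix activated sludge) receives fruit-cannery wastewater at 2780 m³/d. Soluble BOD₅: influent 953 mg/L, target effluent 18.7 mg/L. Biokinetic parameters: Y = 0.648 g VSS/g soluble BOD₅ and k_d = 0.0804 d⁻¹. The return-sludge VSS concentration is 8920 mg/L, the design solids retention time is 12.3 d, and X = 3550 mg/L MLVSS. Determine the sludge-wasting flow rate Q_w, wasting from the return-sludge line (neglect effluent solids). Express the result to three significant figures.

Q_w ≈ 94.9 m³/d

Steady-state biomass mass balance: V·X·(1 + k_d·θ_c) = Y·Q·(S₀ − S)·θ_c, so V = 0.648 × 2780 × (953 − 18.7) × 12.3 / [3550 × (1 + 0.0804 × 12.3)] = 2.07×10^7 / 7061 = 2932 m³.
Wasting from the return line (neglecting effluent solids): Q_w = V·X / (θ_c·X_r) = 2932 × 3550 / (12.3 × 8920) = 94.87 m³/d.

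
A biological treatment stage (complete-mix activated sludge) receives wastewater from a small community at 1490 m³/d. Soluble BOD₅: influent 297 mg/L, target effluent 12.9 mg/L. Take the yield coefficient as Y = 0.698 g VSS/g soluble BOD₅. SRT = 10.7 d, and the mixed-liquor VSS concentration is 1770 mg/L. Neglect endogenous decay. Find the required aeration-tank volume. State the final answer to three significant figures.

With k_d = 0 the design equation reduces to V = Y Q (S₀−S) θ_c / X = 0.698 × 1490 × (297 − 12.9) × 10.7 / 1770 = 1786 m³.

V ≈ 1790 m³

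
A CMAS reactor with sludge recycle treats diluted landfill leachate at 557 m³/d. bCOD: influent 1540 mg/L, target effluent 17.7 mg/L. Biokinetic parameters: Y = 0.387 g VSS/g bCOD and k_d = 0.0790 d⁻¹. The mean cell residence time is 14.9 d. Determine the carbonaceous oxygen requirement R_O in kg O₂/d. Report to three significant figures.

Observed yield with endogenous decay: Y_obs = Y / (1 + k_d·θ_c) = 0.387 / (1 + 0.0790 × 14.9) = 0.387 / 2.177 = 0.1778 g VSS/g bCOD.
Mass of bCOD removed per day: Q(S₀ − S) = 557 × 1522 g/m³ = 847.9 kg/d.
P_X = Y_obs·Q·(S₀ − S) = 0.1778 × 847.9 = 150.7 kg VSS/d.
R_O = Q·(S₀ − S) − 1.42·P_X = 847.9 − 1.42 × 150.7 = 633.9 kg O₂/d.

R_O ≈ 634 kg O₂/d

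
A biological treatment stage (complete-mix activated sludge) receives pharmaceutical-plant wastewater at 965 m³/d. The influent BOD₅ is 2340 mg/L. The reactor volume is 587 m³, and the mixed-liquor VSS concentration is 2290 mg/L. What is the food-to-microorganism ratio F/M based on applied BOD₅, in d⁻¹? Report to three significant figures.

F/M ≈ 1.68 d⁻¹

Food-to-microorganism ratio F/M = Q S₀ / (V X) = 965 × 2340 / (587.0 × 2290) = 1.680 d⁻¹.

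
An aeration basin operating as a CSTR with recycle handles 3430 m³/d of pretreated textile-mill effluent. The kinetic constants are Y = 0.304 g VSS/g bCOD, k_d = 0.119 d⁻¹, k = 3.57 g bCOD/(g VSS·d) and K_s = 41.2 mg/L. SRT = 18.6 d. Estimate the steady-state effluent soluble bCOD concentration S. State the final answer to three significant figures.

Effluent substrate depends only on kinetics and SRT: S = K_s(1 + k_d θ_c) / [θ_c(Yk − k_d) − 1] = 41.2 × (1 + 0.119 × 18.6) / [18.6 × (0.304 × 3.57 − 0.119) − 1] = 132.4 / 16.97 = 7.800 mg/L.

S ≈ 7.80 mg/L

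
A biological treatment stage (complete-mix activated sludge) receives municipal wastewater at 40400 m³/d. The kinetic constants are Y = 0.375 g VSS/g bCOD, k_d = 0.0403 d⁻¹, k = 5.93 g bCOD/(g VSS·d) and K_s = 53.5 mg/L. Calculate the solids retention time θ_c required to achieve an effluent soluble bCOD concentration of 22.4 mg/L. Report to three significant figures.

θ_c ≈ 1.62 d

From 1/θ_c = Y·k·S/(K_s + S) − k_d: Y·k·S/(K_s+S) = 0.375 × 5.93 × 22.4 / (53.5 + 22.4) = 0.6563 d⁻¹.
θ_c = 1/(μ − k_d) = 1/(0.6563 − 0.0403) = 1/0.6160 = 1.623 d.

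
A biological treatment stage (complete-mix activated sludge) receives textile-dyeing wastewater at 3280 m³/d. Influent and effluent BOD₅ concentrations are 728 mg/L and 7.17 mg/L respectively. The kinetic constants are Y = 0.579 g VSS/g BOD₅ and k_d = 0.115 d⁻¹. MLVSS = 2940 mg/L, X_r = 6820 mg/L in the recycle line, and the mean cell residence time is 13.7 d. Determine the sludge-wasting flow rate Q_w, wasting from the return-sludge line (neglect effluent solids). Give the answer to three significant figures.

Q_w ≈ 77.9 m³/d

Steady-state biomass mass balance: V·X·(1 + k_d·θ_c) = Y·Q·(S₀ − S)·θ_c, so V = 0.579 × 3280 × (728 − 7.17) × 13.7 / [2940 × (1 + 0.115 × 13.7)] = 1.88×10^7 / 7572 = 2477 m³.
θ_c = V·X/(Q_w·X_r) when wasting from the recycle, so Q_w = V·X/(θ_c·X_r) = 2477 × 2940 / (13.7 × 6820) = 77.94 m³/d.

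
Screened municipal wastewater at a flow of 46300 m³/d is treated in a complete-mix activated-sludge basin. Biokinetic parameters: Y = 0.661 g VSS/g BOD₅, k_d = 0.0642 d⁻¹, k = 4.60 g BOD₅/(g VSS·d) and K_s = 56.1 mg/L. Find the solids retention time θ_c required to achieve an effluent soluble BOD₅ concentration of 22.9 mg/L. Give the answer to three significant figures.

Specific growth rate at S = 22.9 mg/L: μ = YkS/(K_s+S) = 0.661·4.60·22.9/(56.1+22.9) = 0.8814 d⁻¹.
Then 1/θ_c = μ − k_d = 0.8814 − 0.0642 = 0.8172 d⁻¹, giving θ_c = 1.224 d.

θ_c ≈ 1.22 d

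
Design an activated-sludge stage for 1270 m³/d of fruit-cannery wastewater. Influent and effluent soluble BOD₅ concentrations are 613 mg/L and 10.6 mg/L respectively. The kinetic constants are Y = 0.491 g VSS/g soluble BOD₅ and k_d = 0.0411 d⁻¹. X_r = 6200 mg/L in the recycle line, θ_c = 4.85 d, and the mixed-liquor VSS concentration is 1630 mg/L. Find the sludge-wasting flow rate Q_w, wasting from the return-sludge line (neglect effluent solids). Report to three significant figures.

From the SRT design equation V = Y Q (S₀−S) θ_c / [X (1 + k_d θ_c)] = 0.491 × 1270 × (613 − 10.6) × 4.85 / [1630 × (1 + 0.0411 × 4.85)] = 1.82×10^6 / 1955 = 931.9 m³.
Q_w = (V·X)/(θ_c X_r) = 931.9 × 1630 / (4.85 × 6200) = 50.52 m³/d.

Q_w ≈ 50.5 m³/d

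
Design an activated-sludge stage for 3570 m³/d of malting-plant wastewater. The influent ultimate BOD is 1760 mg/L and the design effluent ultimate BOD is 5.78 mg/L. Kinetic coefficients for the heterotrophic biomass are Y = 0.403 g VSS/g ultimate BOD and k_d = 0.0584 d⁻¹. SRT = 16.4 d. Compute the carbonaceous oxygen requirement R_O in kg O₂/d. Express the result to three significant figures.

R_O ≈ 4430 kg O₂/d

Y_obs = Y / (1 + k_d θ_c) = 0.403 / (1 + 0.0584 × 16.4) = 0.403 / 1.958 = 0.2058.
Q·(S₀ − S) = 3570 × (1760 − 5.78) × 10⁻³ = 6263 kg/d removed.
P_X = Y_obs·Q·(S₀ − S) = 0.2058 × 6263 = 1289 kg VSS/d.
R_O = Q·(S₀ − S) − 1.42·P_X = 6263 − 1.42 × 1289 = 4432 kg O₂/d.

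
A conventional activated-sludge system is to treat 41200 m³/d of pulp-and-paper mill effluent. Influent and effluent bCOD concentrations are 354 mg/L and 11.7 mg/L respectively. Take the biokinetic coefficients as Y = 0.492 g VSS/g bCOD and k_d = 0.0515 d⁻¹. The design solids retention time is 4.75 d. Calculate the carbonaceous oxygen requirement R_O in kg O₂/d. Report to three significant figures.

R_O ≈ 6190 kg O₂/d

Correct the yield for decay: Y_obs = Y/(1 + k_d θ_c) = 0.492 / (1 + 0.0515 × 4.75) = 0.492 / 1.245 = 0.3953.
Substrate removed = Q·(S₀ − S) = 41200 m³/d × (354 − 11.7) g/m³ = 1.41×10^7 g/d = 14103 kg/d.
Net sludge production P_X = 0.3953 × 14103 = 5575 kg VSS/d.
Carbonaceous O₂ demand = substrate oxidised − cell-mass equivalent = 14103 − 1.42 × 5575 = 6187 kg O₂/d.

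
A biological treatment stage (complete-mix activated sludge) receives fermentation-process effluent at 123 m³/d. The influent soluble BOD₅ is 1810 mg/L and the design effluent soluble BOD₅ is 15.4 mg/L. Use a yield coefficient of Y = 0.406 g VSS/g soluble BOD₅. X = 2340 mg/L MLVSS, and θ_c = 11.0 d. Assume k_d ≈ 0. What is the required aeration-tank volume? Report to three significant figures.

V ≈ 421 m³

Biomass mass balance (decay neglected): V·X = Y·Q·(S₀ − S)·θ_c, so V = 0.406 × 123 × (1810 − 15.4) × 11.0 / 2340 = 421.3 m³.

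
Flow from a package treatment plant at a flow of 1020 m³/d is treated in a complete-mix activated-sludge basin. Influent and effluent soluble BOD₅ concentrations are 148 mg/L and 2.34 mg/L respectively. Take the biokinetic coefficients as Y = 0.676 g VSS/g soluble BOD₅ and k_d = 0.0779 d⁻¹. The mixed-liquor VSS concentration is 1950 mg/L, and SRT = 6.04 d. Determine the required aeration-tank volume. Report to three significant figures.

V ≈ 212 m³

Steady-state biomass mass balance: V·X·(1 + k_d·θ_c) = Y·Q·(S₀ − S)·θ_c, so V = 0.676 × 1020 × (148 − 2.34) × 6.04 / [1950 × (1 + 0.0779 × 6.04)] = 6.07×10^5 / 2868 = 211.6 m³.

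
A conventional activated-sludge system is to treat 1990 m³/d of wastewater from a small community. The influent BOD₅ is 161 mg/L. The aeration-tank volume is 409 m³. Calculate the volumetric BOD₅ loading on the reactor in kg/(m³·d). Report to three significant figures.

L_v = Q S₀ / V = 1990 × 161 × 10⁻³ / 409.0 = 0.7833 kg/(m³·d).

L_v ≈ 0.783 kg BOD₅/(m³·d)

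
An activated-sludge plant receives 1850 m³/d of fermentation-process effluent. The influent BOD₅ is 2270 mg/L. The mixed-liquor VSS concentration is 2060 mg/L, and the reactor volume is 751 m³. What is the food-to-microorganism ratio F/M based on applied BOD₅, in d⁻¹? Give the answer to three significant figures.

F/M ≈ 2.71 d⁻¹

Food-to-microorganism ratio F/M = Q S₀ / (V X) = 1850 × 2270 / (751.0 × 2060) = 2.715 d⁻¹.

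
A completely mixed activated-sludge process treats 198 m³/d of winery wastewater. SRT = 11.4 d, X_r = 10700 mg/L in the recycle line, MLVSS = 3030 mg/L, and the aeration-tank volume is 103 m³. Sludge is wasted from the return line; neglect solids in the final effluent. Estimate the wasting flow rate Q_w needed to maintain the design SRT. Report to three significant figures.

θ_c = V·X/(Q_w·X_r) when wasting from the recycle, so Q_w = V·X/(θ_c·X_r) = 103.0 × 3030 / (11.4 × 10700) = 2.559 m³/d.

Q_w ≈ 2.56 m³/d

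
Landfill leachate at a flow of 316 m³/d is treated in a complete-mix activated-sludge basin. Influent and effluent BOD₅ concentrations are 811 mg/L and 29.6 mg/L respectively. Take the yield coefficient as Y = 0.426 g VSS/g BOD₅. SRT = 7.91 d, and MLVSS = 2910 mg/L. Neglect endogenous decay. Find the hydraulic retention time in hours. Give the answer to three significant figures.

τ ≈ 21.7 h

Biomass mass balance (decay neglected): V·X = Y·Q·(S₀ − S)·θ_c, so V = 0.426 × 316 × (811 − 29.6) × 7.91 / 2910 = 285.9 m³.
HRT = V/Q = 285.9 m³ / 316 m³·d⁻¹ = 0.9048 d × 24 = 21.72 h.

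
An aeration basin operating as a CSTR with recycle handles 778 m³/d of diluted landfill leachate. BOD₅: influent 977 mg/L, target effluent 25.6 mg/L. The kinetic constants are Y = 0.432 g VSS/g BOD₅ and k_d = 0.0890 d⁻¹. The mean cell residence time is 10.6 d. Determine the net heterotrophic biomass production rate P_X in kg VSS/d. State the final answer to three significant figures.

Observed yield with endogenous decay: Y_obs = Y / (1 + k_d·θ_c) = 0.432 / (1 + 0.0890 × 10.6) = 0.432 / 1.943 = 0.2223 g VSS/g BOD₅.
Q·(S₀ − S) = 778 × (977 − 25.6) × 10⁻³ = 740.2 kg/d removed.
Net biomass production P_X = Y_obs × Q·(S₀ − S) = 0.2223 × 740.2 = 164.5 kg VSS/d.

P_X ≈ 165 kg VSS/d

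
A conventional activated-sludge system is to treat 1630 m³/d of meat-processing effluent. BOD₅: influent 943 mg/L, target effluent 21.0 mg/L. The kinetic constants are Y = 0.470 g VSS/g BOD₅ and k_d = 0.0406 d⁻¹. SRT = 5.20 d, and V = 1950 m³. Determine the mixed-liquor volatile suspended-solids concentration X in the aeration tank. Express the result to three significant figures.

X = Y·Q·ΔS·θ_c / [V·(1 + k_d θ_c)] = 0.470 × 1630 × (943 − 21.0) × 5.20 / [1950 × (1 + 0.0406 × 5.20)] = 1555 mg/L.

X ≈ 1560 mg/L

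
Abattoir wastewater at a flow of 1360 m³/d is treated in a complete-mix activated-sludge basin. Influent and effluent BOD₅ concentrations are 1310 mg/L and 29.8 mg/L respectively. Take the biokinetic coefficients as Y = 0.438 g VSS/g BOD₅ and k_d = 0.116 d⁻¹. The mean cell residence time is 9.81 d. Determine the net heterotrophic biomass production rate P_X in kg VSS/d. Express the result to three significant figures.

P_X ≈ 357 kg VSS/d

Observed yield with endogenous decay: Y_obs = Y / (1 + k_d·θ_c) = 0.438 / (1 + 0.116 × 9.81) = 0.438 / 2.138 = 0.2049 g VSS/g BOD₅.
Q·(S₀ − S) = 1360 × (1310 − 29.8) × 10⁻³ = 1741 kg/d removed.
Biomass produced: P_X = Y_obs·Q·ΔS = 0.2049 × 1741 ≈ 356.7 kg VSS/d.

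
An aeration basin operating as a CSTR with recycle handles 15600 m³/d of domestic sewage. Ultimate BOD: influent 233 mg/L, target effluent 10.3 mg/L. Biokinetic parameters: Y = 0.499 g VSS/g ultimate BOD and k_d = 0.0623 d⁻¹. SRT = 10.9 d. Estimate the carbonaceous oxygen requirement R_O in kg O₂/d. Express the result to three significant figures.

R_O ≈ 2010 kg O₂/d

Y_obs = Y / (1 + k_d θ_c) = 0.499 / (1 + 0.0623 × 10.9) = 0.499 / 1.679 = 0.2972.
Substrate removed = Q·(S₀ − S) = 15600 m³/d × (233 − 10.3) g/m³ = 3.47×10^6 g/d = 3474 kg/d.
Biomass synthesised: P_X = Y_obs × 3474 = 1032 kg VSS/d.
R_O = Q·(S₀ − S) − 1.42·P_X = 3474 − 1.42 × 1032 = 2008 kg O₂/d.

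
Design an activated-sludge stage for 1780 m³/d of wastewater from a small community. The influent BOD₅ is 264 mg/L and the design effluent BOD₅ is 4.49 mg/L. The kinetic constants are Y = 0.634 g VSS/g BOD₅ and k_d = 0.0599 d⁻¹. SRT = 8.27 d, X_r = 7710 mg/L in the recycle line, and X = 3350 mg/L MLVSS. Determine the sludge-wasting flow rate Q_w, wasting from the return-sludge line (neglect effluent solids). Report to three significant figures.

Q_w ≈ 25.4 m³/d

Rearranging the biomass balance for a CMAS with decay, V = Y·Q·ΔS·θ_c / [X·(1+k_d θ_c)] = 0.634 × 1780 × (264 − 4.49) × 8.27 / [3350 × (1 + 0.0599 × 8.27)] = 2.42×10^6 / 5009 = 483.5 m³.
Q_w = (V·X)/(θ_c X_r) = 483.5 × 3350 / (8.27 × 7710) = 25.40 m³/d.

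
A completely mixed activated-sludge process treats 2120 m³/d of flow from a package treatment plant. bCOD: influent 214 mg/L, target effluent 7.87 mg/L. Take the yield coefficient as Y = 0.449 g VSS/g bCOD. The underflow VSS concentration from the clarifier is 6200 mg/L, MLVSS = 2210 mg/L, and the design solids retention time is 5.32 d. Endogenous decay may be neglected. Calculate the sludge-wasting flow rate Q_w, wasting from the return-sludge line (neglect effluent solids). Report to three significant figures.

V·X = Y·Q·ΔS·θ_c gives V = 0.449 × 2120 × (214 − 7.87) × 5.32 / 2210 = 472.3 m³.
θ_c = V·X/(Q_w·X_r) when wasting from the recycle, so Q_w = V·X/(θ_c·X_r) = 472.3 × 2210 / (5.32 × 6200) = 31.65 m³/d.

Q_w ≈ 31.6 m³/d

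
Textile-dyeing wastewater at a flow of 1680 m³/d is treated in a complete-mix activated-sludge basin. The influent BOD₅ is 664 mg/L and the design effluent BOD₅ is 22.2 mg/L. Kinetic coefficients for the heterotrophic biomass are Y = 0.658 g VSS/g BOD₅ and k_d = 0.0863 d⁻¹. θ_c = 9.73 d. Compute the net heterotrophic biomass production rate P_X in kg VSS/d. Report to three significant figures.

P_X ≈ 386 kg VSS/d

The observed yield is Y_obs = Y/(1 + k_d·θ_c) = 0.658 / (1 + 0.0863 × 9.73) = 0.658 / 1.840 = 0.3577 g VSS per g BOD₅ removed.
Q·(S₀ − S) = 1680 × (664 − 22.2) × 10⁻³ = 1078 kg/d removed.
P_X = Y_obs · Q(S₀ − S) = 0.3577 × 1078 = 385.6 kg VSS/d.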